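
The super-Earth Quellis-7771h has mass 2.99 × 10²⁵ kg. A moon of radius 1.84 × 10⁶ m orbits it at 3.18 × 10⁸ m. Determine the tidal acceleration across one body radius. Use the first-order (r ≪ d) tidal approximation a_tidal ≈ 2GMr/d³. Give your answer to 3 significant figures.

The tidal stretch is the gradient of GM/d² times the body's extent r, hence the 1/d³ dependence.
a_tidal = 2GMr/d³
        = 2 × (6.674 × 10⁻¹¹) × (2.99 × 10²⁵) × (1.84 × 10⁶) / (3.18 × 10⁸)³
        = 2.28 × 10⁻⁴ m/s²

2.28 × 10⁻⁴ m/s²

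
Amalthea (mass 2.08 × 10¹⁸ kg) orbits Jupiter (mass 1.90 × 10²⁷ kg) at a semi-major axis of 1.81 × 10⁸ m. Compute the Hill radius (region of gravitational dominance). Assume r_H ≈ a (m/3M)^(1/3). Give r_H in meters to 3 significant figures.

1.29 × 10⁵ m

r_H ≈ a (m/3M)^(1/3)
    = (1.81 × 10⁸) × (2.08 × 10¹⁸ / (3 × 1.90 × 10²⁷))^(1/3)
    = 1.29 × 10⁵ m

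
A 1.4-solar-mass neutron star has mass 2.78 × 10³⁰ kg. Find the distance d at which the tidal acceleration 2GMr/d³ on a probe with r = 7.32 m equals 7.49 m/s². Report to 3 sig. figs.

7.13 × 10⁶ m

2GMr/d³ = a_tidal  ⇒  d = (2GMr / a_tidal)^(1/3)
d = (2 × 6.674×10⁻¹¹ × (2.78 × 10³⁰) × (7.32) / (7.49))^(1/3)
  = 7.13 × 10⁶ m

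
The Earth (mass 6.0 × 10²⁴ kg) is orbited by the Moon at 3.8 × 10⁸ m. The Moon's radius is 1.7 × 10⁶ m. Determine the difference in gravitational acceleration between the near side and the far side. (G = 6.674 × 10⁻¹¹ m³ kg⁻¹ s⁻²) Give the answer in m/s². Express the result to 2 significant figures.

5.0 × 10⁻⁵ m/s²

Δg = 4GMr/d³
   = 4 × (6.674 × 10⁻¹¹) × (6.0 × 10²⁴) × (1.7 × 10⁶) / (3.8 × 10⁸)³
   = 5.0 × 10⁻⁵ m/s²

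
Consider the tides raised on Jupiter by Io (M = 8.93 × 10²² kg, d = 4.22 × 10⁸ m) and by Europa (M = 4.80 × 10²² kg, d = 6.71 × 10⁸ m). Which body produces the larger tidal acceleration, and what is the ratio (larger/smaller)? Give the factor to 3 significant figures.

Io, by a factor of ≈ 7.48

The tide-raising term goes as M/d³ (the gradient of a 1/d² field).
Io: (8.93 × 10²²) / (4.22 × 10⁸)³ = 1.188 × 10⁻³
Europa: (4.80 × 10²²) / (6.71 × 10⁸)³ = 1.589 × 10⁻⁴
Ratio (larger/smaller) = 7.48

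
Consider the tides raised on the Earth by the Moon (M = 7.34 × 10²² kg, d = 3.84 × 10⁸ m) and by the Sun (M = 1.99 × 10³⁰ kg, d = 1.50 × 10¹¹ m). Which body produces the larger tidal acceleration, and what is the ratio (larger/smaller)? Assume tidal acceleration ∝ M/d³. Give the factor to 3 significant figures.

The Moon, by a factor of ≈ 2.20

Compare M/d³ for the two perturbers:
The Moon: (7.34 × 10²²) / (3.84 × 10⁸)³ = 1.296 × 10⁻³
The Sun: (1.99 × 10³⁰) / (1.50 × 10¹¹)³ = 5.896 × 10⁻⁴
Ratio (larger/smaller) = 2.20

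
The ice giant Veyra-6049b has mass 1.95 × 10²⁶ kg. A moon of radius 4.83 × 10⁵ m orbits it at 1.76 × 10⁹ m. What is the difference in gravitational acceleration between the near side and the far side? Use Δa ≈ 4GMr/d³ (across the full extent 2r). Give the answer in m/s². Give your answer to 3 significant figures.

4.61 × 10⁻⁶ m/s²

Differencing GM/(d−r)² and GM/(d+r)² to first order in r/d gives 4GMr/d³.
Δg = 4GMr/d³
   = 4 × (6.674 × 10⁻¹¹) × (1.95 × 10²⁶) × (4.83 × 10⁵) / (1.76 × 10⁹)³
   = 4.61 × 10⁻⁶ m/s²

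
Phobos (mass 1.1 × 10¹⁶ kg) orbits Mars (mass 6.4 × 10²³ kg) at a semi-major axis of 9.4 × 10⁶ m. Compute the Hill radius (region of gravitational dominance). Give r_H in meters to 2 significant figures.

1.7 × 10⁴ m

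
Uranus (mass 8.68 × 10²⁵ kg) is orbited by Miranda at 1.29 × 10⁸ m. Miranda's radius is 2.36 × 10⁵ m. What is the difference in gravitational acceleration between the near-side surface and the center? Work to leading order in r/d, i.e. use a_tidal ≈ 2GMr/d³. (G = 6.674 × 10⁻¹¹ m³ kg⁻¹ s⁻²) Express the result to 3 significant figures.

1.27 × 10⁻³ m/s²

Δa = 2GMr/d³
   = 2 × (6.674 × 10⁻¹¹) × (8.68 × 10²⁵) × (2.36 × 10⁵) / (1.29 × 10⁸)³
   = 1.27 × 10⁻³ m/s²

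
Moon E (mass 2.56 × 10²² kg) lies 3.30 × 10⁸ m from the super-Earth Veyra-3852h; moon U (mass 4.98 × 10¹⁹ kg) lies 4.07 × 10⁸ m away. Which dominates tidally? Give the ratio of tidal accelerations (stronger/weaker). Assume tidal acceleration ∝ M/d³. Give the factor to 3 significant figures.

Compare M/d³ for the two perturbers:
Moon E: (2.56 × 10²²) / (3.30 × 10⁸)³ = 7.124 × 10⁻⁴
Moon U: (4.98 × 10¹⁹) / (4.07 × 10⁸)³ = 7.387 × 10⁻⁷
Ratio (larger/smaller) = 964

Moon E, by a factor of ≈ 964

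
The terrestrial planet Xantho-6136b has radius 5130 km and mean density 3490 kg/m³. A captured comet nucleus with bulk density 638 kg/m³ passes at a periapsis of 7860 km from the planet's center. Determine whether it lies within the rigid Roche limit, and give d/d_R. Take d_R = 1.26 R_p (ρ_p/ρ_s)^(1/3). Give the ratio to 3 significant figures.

inside; d/d_R ≈ 0.690

d_R = 1.26 × (5130 km) × (3490/638)^(1/3) = 11390 km
d/d_R = (7860) / (11390) = 0.690
Since d/d_R < 1, the body is inside the Roche limit.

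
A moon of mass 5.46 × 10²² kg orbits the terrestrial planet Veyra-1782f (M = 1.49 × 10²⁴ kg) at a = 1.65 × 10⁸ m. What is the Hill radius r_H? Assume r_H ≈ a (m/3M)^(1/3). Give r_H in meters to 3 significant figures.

r_H ≈ a (m/3M)^(1/3)
    = (1.65 × 10⁸) × (5.46 × 10²² / (3 × 1.49 × 10²⁴))^(1/3)
    = 3.80 × 10⁷ m

3.80 × 10⁷ m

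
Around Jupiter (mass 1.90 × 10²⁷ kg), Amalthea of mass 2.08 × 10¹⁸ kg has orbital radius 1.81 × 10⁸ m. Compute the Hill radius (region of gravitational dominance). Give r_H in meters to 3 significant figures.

r_H ≈ a (m/3M)^(1/3)
    = (1.81 × 10⁸) × (2.08 × 10¹⁸ / (3 × 1.90 × 10²⁷))^(1/3)
    = 1.29 × 10⁵ m

1.29 × 10⁵ m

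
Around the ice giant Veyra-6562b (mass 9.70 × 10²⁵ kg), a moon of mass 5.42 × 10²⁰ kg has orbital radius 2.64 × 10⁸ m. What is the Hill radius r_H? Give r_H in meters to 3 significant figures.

r_H ≈ a (m/3M)^(1/3)
    = (2.64 × 10⁸) × (5.42 × 10²⁰ / (3 × 9.70 × 10²⁵))^(1/3)
    = 3.25 × 10⁶ m

3.25 × 10⁶ m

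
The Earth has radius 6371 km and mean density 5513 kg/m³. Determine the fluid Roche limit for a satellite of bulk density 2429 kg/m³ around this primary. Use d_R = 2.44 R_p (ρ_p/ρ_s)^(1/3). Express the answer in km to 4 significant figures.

20430 km

d_R = 2.44 × 6371 km × (5513/2429)^(1/3)
    = 20430 km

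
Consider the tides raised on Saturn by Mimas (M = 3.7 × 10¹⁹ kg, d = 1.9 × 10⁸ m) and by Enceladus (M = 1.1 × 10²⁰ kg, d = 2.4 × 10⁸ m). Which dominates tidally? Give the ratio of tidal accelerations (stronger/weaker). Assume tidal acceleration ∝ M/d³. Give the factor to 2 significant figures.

Compare M/d³ for the two perturbers:
Mimas: (3.7 × 10¹⁹) / (1.9 × 10⁸)³ = 5.394 × 10⁻⁶
Enceladus: (1.1 × 10²⁰) / (2.4 × 10⁸)³ = 7.957 × 10⁻⁶
Ratio (larger/smaller) = 1.5

Enceladus, by a factor of ≈ 1.5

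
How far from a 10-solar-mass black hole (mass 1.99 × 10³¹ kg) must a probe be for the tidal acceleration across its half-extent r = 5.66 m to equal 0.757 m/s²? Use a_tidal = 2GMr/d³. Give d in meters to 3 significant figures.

2GMr/d³ = a_tidal  ⇒  d = (2GMr / a_tidal)^(1/3)
d = (2 × 6.674×10⁻¹¹ × (1.99 × 10³¹) × (5.66) / (0.757))^(1/3)
  = 2.71 × 10⁷ m

2.71 × 10⁷ m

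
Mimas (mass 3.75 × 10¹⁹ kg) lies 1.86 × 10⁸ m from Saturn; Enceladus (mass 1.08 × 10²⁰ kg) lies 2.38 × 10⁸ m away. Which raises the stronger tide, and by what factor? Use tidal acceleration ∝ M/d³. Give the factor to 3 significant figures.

Enceladus, by a factor of ≈ 1.37

The tide-raising term goes as M/d³ (the gradient of a 1/d² field).
Mimas: (3.75 × 10¹⁹) / (1.86 × 10⁸)³ = 5.828 × 10⁻⁶
Enceladus: (1.08 × 10²⁰) / (2.38 × 10⁸)³ = 8.011 × 10⁻⁶
Ratio (larger/smaller) = 1.37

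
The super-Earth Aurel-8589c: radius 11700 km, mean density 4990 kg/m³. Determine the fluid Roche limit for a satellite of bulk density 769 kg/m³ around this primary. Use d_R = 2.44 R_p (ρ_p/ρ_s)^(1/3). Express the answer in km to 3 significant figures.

d_R = 2.44 × 11700 km × (4990/769)^(1/3)
    = 53200 km

53200 km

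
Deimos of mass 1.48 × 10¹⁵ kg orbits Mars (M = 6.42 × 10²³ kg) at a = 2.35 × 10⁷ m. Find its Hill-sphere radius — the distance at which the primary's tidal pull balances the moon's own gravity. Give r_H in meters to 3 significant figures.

2.15 × 10⁴ m

r_H ≈ a (m/3M)^(1/3)
    = (2.35 × 10⁷) × (1.48 × 10¹⁵ / (3 × 6.42 × 10²³))^(1/3)
    = 2.15 × 10⁴ m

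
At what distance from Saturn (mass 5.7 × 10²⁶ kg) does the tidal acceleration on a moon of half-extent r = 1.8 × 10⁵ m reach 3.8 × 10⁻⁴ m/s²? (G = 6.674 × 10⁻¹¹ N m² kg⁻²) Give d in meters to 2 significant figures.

2GMr/d³ = a_tidal  ⇒  d = (2GMr / a_tidal)^(1/3)
d = (2 × 6.674×10⁻¹¹ × (5.7 × 10²⁶) × (1.8 × 10⁵) / (3.8 × 10⁻⁴))^(1/3)
  = 3.3 × 10⁸ m

3.3 × 10⁸ m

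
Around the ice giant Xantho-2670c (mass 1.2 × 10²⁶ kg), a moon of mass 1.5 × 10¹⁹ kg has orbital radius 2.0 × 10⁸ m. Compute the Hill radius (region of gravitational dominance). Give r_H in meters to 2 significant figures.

r_H ≈ a (m/3M)^(1/3)
    = (2.0 × 10⁸) × (1.5 × 10¹⁹ / (3 × 1.2 × 10²⁶))^(1/3)
    = 6.9 × 10⁵ m

6.9 × 10⁵ m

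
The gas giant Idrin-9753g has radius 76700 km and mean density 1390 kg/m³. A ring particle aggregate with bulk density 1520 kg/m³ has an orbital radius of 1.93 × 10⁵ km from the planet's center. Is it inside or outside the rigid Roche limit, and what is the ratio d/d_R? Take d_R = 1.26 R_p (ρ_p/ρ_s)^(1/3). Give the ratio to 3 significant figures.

d_R = 1.26 × (76700 km) × (1390/1520)^(1/3) = 93800 km
d/d_R = (1.93 × 10⁵) / (93800) = 2.06
Since d/d_R > 1, the body is outside the Roche limit.

outside; d/d_R ≈ 2.06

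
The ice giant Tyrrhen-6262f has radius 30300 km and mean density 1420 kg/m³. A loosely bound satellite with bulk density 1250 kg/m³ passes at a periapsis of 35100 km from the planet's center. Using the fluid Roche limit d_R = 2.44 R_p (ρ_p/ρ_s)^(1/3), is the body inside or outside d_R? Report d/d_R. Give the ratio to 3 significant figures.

d_R = 2.44 × (30300 km) × (1420/1250)^(1/3) = 77140 km
d/d_R = (35100) / (77140) = 0.455
Since d/d_R < 1, the body is inside the Roche limit.

inside; d/d_R ≈ 0.455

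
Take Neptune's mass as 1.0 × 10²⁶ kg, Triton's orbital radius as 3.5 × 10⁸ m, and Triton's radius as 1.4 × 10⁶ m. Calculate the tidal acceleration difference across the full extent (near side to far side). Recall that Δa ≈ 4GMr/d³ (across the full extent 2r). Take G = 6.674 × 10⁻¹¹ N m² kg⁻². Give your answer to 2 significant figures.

8.7 × 10⁻⁴ m/s²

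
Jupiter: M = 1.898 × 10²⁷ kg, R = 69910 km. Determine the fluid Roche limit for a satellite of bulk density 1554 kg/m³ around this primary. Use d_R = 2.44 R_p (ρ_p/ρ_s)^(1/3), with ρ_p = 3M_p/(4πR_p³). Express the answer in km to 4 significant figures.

ρ_p = 3M_p/(4πR_p³) = 3 × (1.898 × 10²⁷) / (4π × (6.991 × 10⁷ m)³) = 1326 kg/m³
d_R = 2.44 × 69910 km × (1326/1554)^(1/3)
    = 1.618 × 10⁵ km

1.618 × 10⁵ km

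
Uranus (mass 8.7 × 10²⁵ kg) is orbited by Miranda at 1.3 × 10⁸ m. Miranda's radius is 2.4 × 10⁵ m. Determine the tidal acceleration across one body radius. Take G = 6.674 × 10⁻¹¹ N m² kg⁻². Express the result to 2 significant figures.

1.3 × 10⁻³ m/s²

a_tidal = 2GMr/d³
        = 2 × (6.674 × 10⁻¹¹) × (8.7 × 10²⁵) × (2.4 × 10⁵) / (1.3 × 10⁸)³
        = 1.3 × 10⁻³ m/s²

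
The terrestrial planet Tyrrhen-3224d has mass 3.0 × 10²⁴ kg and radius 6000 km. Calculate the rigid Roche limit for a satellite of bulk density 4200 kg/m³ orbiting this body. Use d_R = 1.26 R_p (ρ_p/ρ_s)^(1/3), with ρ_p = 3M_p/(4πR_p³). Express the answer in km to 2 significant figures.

7000 km

ρ_p = 3M_p/(4πR_p³) = 3 × (3.0 × 10²⁴) / (4π × (6.0 × 10⁶ m)³) = 3300 kg/m³
d_R = 1.26 × 6000 km × (3300/4200)^(1/3)
    = 7000 km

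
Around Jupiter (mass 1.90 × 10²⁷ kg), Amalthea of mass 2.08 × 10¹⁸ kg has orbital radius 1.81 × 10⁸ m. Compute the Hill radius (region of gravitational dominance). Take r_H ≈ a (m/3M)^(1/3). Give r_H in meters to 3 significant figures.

1.29 × 10⁵ m

r_H ≈ a (m/3M)^(1/3)
    = (1.81 × 10⁸) × (2.08 × 10¹⁸ / (3 × 1.90 × 10²⁷))^(1/3)
    = 1.29 × 10⁵ m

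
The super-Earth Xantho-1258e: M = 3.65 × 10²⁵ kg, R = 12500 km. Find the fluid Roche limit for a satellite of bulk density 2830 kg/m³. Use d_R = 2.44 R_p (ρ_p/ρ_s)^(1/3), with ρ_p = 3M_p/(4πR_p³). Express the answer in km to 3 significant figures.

35500 km

ρ_p = 3M_p/(4πR_p³) = 3 × (3.65 × 10²⁵) / (4π × (1.25 × 10⁷ m)³) = 4460 kg/m³
d_R = 2.44 × 12500 km × (4460/2830)^(1/3)
    = 35500 km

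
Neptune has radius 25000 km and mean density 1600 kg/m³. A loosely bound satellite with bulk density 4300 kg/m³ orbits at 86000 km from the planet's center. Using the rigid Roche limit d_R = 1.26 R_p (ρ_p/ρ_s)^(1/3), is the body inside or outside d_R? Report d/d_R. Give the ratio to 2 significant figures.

outside; d/d_R ≈ 3.8

d_R = 1.26 × (25000 km) × (1600/4300)^(1/3) = 22660 km
d/d_R = (86000) / (22660) = 3.8
Since d/d_R > 1, the body is outside the Roche limit.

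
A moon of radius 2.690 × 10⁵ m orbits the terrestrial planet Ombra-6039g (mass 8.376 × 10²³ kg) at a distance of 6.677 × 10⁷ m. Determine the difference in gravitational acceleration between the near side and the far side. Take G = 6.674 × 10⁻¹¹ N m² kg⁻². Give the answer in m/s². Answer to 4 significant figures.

2.021 × 10⁻⁴ m/s²

Δg = 4GMr/d³
   = 4 × (6.674 × 10⁻¹¹) × (8.376 × 10²³) × (2.690 × 10⁵) / (6.677 × 10⁷)³
   = 2.021 × 10⁻⁴ m/s²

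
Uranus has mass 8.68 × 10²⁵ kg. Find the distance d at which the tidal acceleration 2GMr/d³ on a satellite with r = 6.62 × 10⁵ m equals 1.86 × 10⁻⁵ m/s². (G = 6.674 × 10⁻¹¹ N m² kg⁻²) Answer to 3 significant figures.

2GMr/d³ = a_tidal  ⇒  d = (2GMr / a_tidal)^(1/3)
d = (2 × 6.674×10⁻¹¹ × (8.68 × 10²⁵) × (6.62 × 10⁵) / (1.86 × 10⁻⁵))^(1/3)
  = 7.44 × 10⁸ m

7.44 × 10⁸ m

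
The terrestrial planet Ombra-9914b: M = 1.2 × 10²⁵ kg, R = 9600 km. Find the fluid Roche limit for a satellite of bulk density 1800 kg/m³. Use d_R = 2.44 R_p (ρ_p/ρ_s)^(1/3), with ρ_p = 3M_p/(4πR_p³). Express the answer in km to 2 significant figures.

ρ_p = 3M_p/(4πR_p³) = 3 × (1.2 × 10²⁵) / (4π × (9.6 × 10⁶ m)³) = 3200 kg/m³
d_R = 2.44 × 9600 km × (3200/1800)^(1/3)
    = 28000 km

28000 km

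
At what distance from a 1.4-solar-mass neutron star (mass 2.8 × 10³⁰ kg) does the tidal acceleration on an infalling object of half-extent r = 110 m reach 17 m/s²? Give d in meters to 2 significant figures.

2GMr/d³ = a_tidal  ⇒  d = (2GMr / a_tidal)^(1/3)
d = (2 × 6.674×10⁻¹¹ × (2.8 × 10³⁰) × (110) / (17))^(1/3)
  = 1.3 × 10⁷ m

1.3 × 10⁷ m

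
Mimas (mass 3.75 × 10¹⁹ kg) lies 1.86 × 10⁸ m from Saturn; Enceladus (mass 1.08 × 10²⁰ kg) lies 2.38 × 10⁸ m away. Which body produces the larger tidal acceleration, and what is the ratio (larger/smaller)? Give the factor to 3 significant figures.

Enceladus, by a factor of ≈ 1.37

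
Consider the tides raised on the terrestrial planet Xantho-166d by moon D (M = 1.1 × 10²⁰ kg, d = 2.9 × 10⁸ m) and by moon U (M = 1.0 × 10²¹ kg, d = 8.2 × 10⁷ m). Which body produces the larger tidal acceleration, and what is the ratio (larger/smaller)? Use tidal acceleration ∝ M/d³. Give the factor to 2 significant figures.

Moon U, by a factor of ≈ 400

Compare M/d³ for the two perturbers:
Moon D: (1.1 × 10²⁰) / (2.9 × 10⁸)³ = 4.510 × 10⁻⁶
Moon U: (1.0 × 10²¹) / (8.2 × 10⁷)³ = 1.814 × 10⁻³
Ratio (larger/smaller) = 400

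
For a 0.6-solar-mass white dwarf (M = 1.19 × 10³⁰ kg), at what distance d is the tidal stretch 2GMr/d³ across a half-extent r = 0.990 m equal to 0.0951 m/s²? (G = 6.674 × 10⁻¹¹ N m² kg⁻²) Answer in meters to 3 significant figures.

1.18 × 10⁷ m

2GMr/d³ = a_tidal  ⇒  d = (2GMr / a_tidal)^(1/3)
d = (2 × 6.674×10⁻¹¹ × (1.19 × 10³⁰) × (0.990) / (0.0951))^(1/3)
  = 1.18 × 10⁷ m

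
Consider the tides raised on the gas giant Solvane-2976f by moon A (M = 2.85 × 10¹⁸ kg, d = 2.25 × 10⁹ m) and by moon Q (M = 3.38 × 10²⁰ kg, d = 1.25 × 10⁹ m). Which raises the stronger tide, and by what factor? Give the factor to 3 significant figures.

Moon Q, by a factor of ≈ 692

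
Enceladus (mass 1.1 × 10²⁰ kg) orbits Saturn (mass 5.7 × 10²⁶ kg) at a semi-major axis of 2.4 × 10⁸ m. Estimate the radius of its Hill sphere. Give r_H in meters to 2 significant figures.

r_H ≈ a (m/3M)^(1/3)
    = (2.4 × 10⁸) × (1.1 × 10²⁰ / (3 × 5.7 × 10²⁶))^(1/3)
    = 9.6 × 10⁵ m

9.6 × 10⁵ m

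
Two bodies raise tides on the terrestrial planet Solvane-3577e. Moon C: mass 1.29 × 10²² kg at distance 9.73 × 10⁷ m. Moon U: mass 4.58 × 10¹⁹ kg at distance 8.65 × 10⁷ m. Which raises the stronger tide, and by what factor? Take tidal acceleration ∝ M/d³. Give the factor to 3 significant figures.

The tide-raising term goes as M/d³ (the gradient of a 1/d² field).
Moon C: (1.29 × 10²²) / (9.73 × 10⁷)³ = 1.400 × 10⁻²
Moon U: (4.58 × 10¹⁹) / (8.65 × 10⁷)³ = 7.076 × 10⁻⁵
Ratio (larger/smaller) = 198

Moon C, by a factor of ≈ 198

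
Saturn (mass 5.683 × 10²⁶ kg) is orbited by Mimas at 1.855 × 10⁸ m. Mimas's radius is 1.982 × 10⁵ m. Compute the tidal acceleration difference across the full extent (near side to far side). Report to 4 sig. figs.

Δa = 4GMr/d³
   = 4 × (6.674 × 10⁻¹¹) × (5.683 × 10²⁶) × (1.982 × 10⁵) / (1.855 × 10⁸)³
   = 4.711 × 10⁻³ m/s²

4.711 × 10⁻³ m/s²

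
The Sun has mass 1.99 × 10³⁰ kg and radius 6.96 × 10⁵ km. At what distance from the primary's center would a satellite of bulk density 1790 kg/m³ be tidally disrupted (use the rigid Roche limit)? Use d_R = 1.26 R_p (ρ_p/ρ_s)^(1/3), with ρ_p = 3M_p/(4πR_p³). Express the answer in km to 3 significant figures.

8.10 × 10⁵ km

ρ_p = 3M_p/(4πR_p³) = 3 × (1.99 × 10³⁰) / (4π × (6.96 × 10⁸ m)³) = 1410 kg/m³
d_R = 1.26 × 6.96 × 10⁵ km × (1410/1790)^(1/3)
    = 8.10 × 10⁵ km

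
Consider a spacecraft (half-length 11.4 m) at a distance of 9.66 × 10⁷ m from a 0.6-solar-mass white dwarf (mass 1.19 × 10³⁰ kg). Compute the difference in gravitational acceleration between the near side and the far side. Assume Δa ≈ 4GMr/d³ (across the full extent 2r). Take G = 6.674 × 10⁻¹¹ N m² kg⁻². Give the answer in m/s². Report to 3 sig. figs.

4.02 × 10⁻³ m/s²

Δg = 4GMr/d³
   = 4 × (6.674 × 10⁻¹¹) × (1.19 × 10³⁰) × (11.4) / (9.66 × 10⁷)³
   = 4.02 × 10⁻³ m/s²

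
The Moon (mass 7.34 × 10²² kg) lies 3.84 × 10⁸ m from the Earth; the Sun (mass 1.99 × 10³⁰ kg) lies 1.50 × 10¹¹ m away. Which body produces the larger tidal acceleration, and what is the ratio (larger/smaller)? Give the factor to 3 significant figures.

The Moon, by a factor of ≈ 2.20

Compare M/d³ for the two perturbers:
The Moon: (7.34 × 10²²) / (3.84 × 10⁸)³ = 1.296 × 10⁻³
The Sun: (1.99 × 10³⁰) / (1.50 × 10¹¹)³ = 5.896 × 10⁻⁴
Ratio (larger/smaller) = 2.20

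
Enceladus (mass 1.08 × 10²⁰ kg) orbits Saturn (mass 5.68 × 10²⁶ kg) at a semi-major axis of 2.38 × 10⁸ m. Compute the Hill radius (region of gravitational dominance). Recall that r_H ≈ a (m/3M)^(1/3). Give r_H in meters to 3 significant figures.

r_H ≈ a (m/3M)^(1/3)
    = (2.38 × 10⁸) × (1.08 × 10²⁰ / (3 × 5.68 × 10²⁶))^(1/3)
    = 9.49 × 10⁵ m

9.49 × 10⁵ m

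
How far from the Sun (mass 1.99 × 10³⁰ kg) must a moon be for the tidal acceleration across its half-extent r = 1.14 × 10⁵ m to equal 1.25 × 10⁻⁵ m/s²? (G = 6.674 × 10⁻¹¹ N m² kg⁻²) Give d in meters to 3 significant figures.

2GMr/d³ = a_tidal  ⇒  d = (2GMr / a_tidal)^(1/3)
d = (2 × 6.674×10⁻¹¹ × (1.99 × 10³⁰) × (1.14 × 10⁵) / (1.25 × 10⁻⁵))^(1/3)
  = 1.34 × 10¹⁰ m

1.34 × 10¹⁰ m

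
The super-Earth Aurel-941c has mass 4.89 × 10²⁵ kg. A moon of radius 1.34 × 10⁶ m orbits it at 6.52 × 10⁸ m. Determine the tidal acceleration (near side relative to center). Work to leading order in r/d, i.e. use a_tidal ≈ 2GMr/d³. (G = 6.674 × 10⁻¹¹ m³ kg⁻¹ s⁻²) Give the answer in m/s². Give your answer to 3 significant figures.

3.16 × 10⁻⁵ m/s²

The tidal stretch is the gradient of GM/d² times the body's extent r, hence the 1/d³ dependence.
Δa = 2GMr/d³
   = 2 × (6.674 × 10⁻¹¹) × (4.89 × 10²⁵) × (1.34 × 10⁶) / (6.52 × 10⁸)³
   = 3.16 × 10⁻⁵ m/s²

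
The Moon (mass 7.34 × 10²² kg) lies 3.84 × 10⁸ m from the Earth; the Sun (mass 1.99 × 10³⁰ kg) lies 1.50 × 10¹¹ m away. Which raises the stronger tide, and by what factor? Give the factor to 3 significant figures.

The Moon, by a factor of ≈ 2.20

The tide-raising term goes as M/d³ (the gradient of a 1/d² field).
The Moon: (7.34 × 10²²) / (3.84 × 10⁸)³ = 1.296 × 10⁻³
The Sun: (1.99 × 10³⁰) / (1.50 × 10¹¹)³ = 5.896 × 10⁻⁴
Ratio (larger/smaller) = 2.20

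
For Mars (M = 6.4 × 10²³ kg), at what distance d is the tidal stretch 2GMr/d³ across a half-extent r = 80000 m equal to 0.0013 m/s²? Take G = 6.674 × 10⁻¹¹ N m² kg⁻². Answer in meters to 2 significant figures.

2GMr/d³ = a_tidal  ⇒  d = (2GMr / a_tidal)^(1/3)
d = (2 × 6.674×10⁻¹¹ × (6.4 × 10²³) × (80000) / (0.0013))^(1/3)
  = 1.7 × 10⁷ m

1.7 × 10⁷ m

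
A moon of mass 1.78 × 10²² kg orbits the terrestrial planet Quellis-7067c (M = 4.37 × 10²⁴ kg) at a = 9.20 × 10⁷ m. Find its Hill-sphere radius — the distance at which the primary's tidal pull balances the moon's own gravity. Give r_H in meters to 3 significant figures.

1.02 × 10⁷ m

r_H ≈ a (m/3M)^(1/3)
    = (9.20 × 10⁷) × (1.78 × 10²² / (3 × 4.37 × 10²⁴))^(1/3)
    = 1.02 × 10⁷ m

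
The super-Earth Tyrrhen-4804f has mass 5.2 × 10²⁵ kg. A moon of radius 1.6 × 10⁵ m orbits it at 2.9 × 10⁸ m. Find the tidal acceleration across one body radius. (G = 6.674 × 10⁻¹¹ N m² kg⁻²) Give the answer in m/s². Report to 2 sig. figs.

Differencing GM/(d−r)² and GM/d² to first order in r/d gives 2GMr/d³.
Δa = 2GMr/d³
   = 2 × (6.674 × 10⁻¹¹) × (5.2 × 10²⁵) × (1.6 × 10⁵) / (2.9 × 10⁸)³
   = 4.6 × 10⁻⁵ m/s²

4.6 × 10⁻⁵ m/s²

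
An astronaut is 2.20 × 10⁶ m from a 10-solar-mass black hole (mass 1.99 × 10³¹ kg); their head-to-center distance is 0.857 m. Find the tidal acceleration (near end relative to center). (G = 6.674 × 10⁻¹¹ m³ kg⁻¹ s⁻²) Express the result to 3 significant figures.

2.14 × 10² m/s²

a_tidal = 2GMr/d³
        = 2 × (6.674 × 10⁻¹¹) × (1.99 × 10³¹) × (0.857) / (2.20 × 10⁶)³
        = 2.14 × 10² m/s²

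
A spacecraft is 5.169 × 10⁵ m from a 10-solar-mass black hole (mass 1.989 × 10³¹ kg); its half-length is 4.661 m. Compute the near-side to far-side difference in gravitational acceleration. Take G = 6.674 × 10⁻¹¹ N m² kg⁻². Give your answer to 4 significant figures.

Differencing GM/(d−r)² and GM/(d+r)² to first order in r/d gives 4GMr/d³.
Δa = 4GMr/d³
   = 4 × (6.674 × 10⁻¹¹) × (1.989 × 10³¹) × (4.661) / (5.169 × 10⁵)³
   = 1.792 × 10⁵ m/s²

1.792 × 10⁵ m/s²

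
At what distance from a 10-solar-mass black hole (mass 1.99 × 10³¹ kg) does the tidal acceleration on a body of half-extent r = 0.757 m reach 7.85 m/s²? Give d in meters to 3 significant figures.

2GMr/d³ = a_tidal  ⇒  d = (2GMr / a_tidal)^(1/3)
d = (2 × 6.674×10⁻¹¹ × (1.99 × 10³¹) × (0.757) / (7.85))^(1/3)
  = 6.35 × 10⁶ m

6.35 × 10⁶ m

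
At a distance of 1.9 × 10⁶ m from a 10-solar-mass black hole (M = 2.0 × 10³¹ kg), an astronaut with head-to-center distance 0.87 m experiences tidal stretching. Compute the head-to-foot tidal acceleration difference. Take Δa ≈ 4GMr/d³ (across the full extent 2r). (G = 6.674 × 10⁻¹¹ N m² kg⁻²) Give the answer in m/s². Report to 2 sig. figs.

6.8 × 10² m/s²

Δa = 4GMr/d³
   = 4 × (6.674 × 10⁻¹¹) × (2.0 × 10³¹) × (0.87) / (1.9 × 10⁶)³
   = 6.8 × 10² m/s²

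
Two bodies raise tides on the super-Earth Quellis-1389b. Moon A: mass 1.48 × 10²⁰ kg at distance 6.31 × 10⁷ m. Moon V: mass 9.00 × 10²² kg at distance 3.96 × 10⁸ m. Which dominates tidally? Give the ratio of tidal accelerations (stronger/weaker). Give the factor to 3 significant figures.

Moon V, by a factor of ≈ 2.46

The tide-raising term goes as M/d³ (the gradient of a 1/d² field).
Moon A: (1.48 × 10²⁰) / (6.31 × 10⁷)³ = 5.891 × 10⁻⁴
Moon V: (9.00 × 10²²) / (3.96 × 10⁸)³ = 1.449 × 10⁻³
Ratio (larger/smaller) = 2.46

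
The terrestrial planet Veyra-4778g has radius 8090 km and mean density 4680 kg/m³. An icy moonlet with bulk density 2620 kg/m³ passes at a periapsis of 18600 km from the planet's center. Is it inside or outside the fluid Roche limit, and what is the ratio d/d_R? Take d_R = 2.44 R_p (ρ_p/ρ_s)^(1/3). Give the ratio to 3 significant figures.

d_R = 2.44 × (8090 km) × (4680/2620)^(1/3) = 23950 km
d/d_R = (18600) / (23950) = 0.777
Since d/d_R < 1, the body is inside the Roche limit.

inside; d/d_R ≈ 0.777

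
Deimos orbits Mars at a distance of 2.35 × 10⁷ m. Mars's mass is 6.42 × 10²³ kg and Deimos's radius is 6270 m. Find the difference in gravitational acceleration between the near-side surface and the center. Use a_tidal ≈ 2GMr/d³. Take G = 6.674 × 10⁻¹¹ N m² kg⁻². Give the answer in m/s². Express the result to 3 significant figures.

4.14 × 10⁻⁵ m/s²

Differencing GM/(d−r)² and GM/d² to first order in r/d gives 2GMr/d³.
Δa = 2GMr/d³
   = 2 × (6.674 × 10⁻¹¹) × (6.42 × 10²³) × (6270) / (2.35 × 10⁷)³
   = 4.14 × 10⁻⁵ m/s²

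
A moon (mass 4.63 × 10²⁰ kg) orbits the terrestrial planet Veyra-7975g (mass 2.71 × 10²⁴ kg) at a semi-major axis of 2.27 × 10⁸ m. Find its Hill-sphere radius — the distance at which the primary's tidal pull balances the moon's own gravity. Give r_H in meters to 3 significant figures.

r_H ≈ a (m/3M)^(1/3)
    = (2.27 × 10⁸) × (4.63 × 10²⁰ / (3 × 2.71 × 10²⁴))^(1/3)
    = 8.73 × 10⁶ m

8.73 × 10⁶ m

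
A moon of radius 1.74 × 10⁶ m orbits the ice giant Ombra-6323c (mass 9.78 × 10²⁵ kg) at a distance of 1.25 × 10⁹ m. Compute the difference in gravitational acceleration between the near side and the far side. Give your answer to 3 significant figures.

2.33 × 10⁻⁵ m/s²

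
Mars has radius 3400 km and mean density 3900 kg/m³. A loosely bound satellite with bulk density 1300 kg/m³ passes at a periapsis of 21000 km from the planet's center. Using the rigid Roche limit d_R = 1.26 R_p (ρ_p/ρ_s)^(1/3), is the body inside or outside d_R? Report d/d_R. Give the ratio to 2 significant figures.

outside; d/d_R ≈ 3.4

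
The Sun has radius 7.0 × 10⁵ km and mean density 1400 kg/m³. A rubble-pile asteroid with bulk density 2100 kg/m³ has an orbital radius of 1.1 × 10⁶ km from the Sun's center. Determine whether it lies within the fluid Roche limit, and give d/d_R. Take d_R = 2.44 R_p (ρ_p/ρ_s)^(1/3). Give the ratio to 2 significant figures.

d_R = 2.44 × (7.0 × 10⁵ km) × (1400/2100)^(1/3) = 1.492 × 10⁶ km
d/d_R = (1.1 × 10⁶) / (1.492 × 10⁶) = 0.74
Since d/d_R < 1, the body is inside the Roche limit.

inside; d/d_R ≈ 0.74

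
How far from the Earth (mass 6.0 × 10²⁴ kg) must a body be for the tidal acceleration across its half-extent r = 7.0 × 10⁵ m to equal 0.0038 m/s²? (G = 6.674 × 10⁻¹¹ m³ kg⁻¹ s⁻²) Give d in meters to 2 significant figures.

2GMr/d³ = a_tidal  ⇒  d = (2GMr / a_tidal)^(1/3)
d = (2 × 6.674×10⁻¹¹ × (6.0 × 10²⁴) × (7.0 × 10⁵) / (0.0038))^(1/3)
  = 5.3 × 10⁷ m

5.3 × 10⁷ m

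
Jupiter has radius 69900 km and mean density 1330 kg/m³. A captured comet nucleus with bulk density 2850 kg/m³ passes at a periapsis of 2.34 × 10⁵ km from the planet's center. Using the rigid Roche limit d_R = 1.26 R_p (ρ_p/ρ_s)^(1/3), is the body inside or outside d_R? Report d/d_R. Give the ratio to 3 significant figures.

d_R = 1.26 × (69900 km) × (1330/2850)^(1/3) = 68320 km
d/d_R = (2.34 × 10⁵) / (68320) = 3.43
Since d/d_R > 1, the body is outside the Roche limit.

outside; d/d_R ≈ 3.43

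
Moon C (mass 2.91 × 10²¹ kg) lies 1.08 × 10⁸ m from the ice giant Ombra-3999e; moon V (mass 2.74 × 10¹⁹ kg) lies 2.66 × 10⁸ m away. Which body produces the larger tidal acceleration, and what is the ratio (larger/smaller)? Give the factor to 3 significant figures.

Moon C, by a factor of ≈ 1590

Tidal stretch scales as M/d³; compute that for each body.
Moon C: (2.91 × 10²¹) / (1.08 × 10⁸)³ = 2.310 × 10⁻³
Moon V: (2.74 × 10¹⁹) / (2.66 × 10⁸)³ = 1.456 × 10⁻⁶
Ratio (larger/smaller) = 1590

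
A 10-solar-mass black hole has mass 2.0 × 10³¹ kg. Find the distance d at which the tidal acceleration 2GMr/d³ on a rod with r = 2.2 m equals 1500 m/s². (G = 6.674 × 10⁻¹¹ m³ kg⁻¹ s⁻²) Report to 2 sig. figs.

1.6 × 10⁶ m

2GMr/d³ = a_tidal  ⇒  d = (2GMr / a_tidal)^(1/3)
d = (2 × 6.674×10⁻¹¹ × (2.0 × 10³¹) × (2.2) / (1500))^(1/3)
  = 1.6 × 10⁶ m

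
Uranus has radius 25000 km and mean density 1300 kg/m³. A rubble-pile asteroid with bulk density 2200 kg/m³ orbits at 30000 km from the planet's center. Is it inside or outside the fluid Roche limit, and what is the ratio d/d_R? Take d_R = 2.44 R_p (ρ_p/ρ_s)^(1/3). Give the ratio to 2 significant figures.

inside; d/d_R ≈ 0.59

d_R = 2.44 × (25000 km) × (1300/2200)^(1/3) = 51190 km
d/d_R = (30000) / (51190) = 0.59
Since d/d_R < 1, the body is inside the Roche limit.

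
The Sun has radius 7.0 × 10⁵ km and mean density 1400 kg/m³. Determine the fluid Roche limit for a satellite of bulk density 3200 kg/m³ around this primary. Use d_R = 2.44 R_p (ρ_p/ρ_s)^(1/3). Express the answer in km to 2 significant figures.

d_R = 2.44 × 7.0 × 10⁵ km × (1400/3200)^(1/3)
    = 1.3 × 10⁶ km

1.3 × 10⁶ km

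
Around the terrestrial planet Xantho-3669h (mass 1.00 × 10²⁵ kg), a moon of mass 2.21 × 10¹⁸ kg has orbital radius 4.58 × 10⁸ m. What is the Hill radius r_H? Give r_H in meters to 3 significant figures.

r_H ≈ a (m/3M)^(1/3)
    = (4.58 × 10⁸) × (2.21 × 10¹⁸ / (3 × 1.00 × 10²⁵))^(1/3)
    = 1.92 × 10⁶ m

1.92 × 10⁶ m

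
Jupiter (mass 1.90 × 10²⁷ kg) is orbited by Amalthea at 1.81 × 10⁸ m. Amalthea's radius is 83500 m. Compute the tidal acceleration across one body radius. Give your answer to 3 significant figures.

3.57 × 10⁻³ m/s²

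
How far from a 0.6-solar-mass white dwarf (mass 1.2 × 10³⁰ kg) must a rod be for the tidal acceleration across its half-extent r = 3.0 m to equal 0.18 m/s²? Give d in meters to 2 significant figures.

2GMr/d³ = a_tidal  ⇒  d = (2GMr / a_tidal)^(1/3)
d = (2 × 6.674×10⁻¹¹ × (1.2 × 10³⁰) × (3.0) / (0.18))^(1/3)
  = 1.4 × 10⁷ m

1.4 × 10⁷ m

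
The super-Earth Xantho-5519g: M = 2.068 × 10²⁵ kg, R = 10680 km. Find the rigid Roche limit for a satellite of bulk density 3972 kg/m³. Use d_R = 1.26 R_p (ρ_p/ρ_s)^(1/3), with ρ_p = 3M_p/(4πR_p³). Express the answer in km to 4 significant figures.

13550 km

ρ_p = 3M_p/(4πR_p³) = 3 × (2.068 × 10²⁵) / (4π × (1.068 × 10⁷ m)³) = 4053 kg/m³
d_R = 1.26 × 10680 km × (4053/3972)^(1/3)
    = 13550 km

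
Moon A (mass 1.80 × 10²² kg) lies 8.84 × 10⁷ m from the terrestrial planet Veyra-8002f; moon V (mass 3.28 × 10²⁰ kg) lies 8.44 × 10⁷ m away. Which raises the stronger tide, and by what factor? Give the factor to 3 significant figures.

Tidal stretch scales as M/d³; compute that for each body.
Moon A: (1.80 × 10²²) / (8.84 × 10⁷)³ = 2.606 × 10⁻²
Moon V: (3.28 × 10²⁰) / (8.44 × 10⁷)³ = 5.456 × 10⁻⁴
Ratio (larger/smaller) = 47.8

Moon A, by a factor of ≈ 47.8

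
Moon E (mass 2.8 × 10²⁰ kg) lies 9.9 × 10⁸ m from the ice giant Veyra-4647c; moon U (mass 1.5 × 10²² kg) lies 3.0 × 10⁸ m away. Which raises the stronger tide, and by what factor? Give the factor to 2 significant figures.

Moon U, by a factor of ≈ 1900

Tidal acceleration ∝ M/d³, so compare M/d³ for each.
Moon E: (2.8 × 10²⁰) / (9.9 × 10⁸)³ = 2.886 × 10⁻⁷
Moon U: (1.5 × 10²²) / (3.0 × 10⁸)³ = 5.556 × 10⁻⁴
Ratio (larger/smaller) = 1900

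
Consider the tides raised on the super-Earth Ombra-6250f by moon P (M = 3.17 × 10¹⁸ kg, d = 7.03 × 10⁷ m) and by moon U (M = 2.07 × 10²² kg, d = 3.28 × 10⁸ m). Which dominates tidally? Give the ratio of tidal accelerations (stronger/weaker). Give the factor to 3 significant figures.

Moon U, by a factor of ≈ 64.3

Compare M/d³ for the two perturbers:
Moon P: (3.17 × 10¹⁸) / (7.03 × 10⁷)³ = 9.124 × 10⁻⁶
Moon U: (2.07 × 10²²) / (3.28 × 10⁸)³ = 5.866 × 10⁻⁴
Ratio (larger/smaller) = 64.3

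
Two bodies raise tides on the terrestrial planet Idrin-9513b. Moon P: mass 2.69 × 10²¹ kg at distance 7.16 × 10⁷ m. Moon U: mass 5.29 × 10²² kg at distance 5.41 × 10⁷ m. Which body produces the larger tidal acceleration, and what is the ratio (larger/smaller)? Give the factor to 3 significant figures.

Tidal stretch scales as M/d³; compute that for each body.
Moon P: (2.69 × 10²¹) / (7.16 × 10⁷)³ = 7.328 × 10⁻³
Moon U: (5.29 × 10²²) / (5.41 × 10⁷)³ = 3.341 × 10⁻¹
Ratio (larger/smaller) = 45.6

Moon U, by a factor of ≈ 45.6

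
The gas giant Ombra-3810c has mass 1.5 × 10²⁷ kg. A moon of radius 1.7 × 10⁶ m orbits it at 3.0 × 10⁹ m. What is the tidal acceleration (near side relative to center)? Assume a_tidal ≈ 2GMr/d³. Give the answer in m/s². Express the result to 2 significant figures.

Δg = 2GMr/d³
   = 2 × (6.674 × 10⁻¹¹) × (1.5 × 10²⁷) × (1.7 × 10⁶) / (3.0 × 10⁹)³
   = 1.3 × 10⁻⁵ m/s²

1.3 × 10⁻⁵ m/s²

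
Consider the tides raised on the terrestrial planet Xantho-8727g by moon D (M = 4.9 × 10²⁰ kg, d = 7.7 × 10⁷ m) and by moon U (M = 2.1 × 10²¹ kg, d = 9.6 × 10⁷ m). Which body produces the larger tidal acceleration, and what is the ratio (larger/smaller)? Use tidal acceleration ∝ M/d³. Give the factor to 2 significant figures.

Compare M/d³ for the two perturbers:
Moon D: (4.9 × 10²⁰) / (7.7 × 10⁷)³ = 1.073 × 10⁻³
Moon U: (2.1 × 10²¹) / (9.6 × 10⁷)³ = 2.374 × 10⁻³
Ratio (larger/smaller) = 2.2

Moon U, by a factor of ≈ 2.2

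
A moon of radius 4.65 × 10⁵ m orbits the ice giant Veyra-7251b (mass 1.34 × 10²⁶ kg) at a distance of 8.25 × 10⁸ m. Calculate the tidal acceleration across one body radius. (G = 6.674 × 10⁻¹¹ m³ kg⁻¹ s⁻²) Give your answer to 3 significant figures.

1.48 × 10⁻⁵ m/s²

Δg = 2GMr/d³
   = 2 × (6.674 × 10⁻¹¹) × (1.34 × 10²⁶) × (4.65 × 10⁵) / (8.25 × 10⁸)³
   = 1.48 × 10⁻⁵ m/s²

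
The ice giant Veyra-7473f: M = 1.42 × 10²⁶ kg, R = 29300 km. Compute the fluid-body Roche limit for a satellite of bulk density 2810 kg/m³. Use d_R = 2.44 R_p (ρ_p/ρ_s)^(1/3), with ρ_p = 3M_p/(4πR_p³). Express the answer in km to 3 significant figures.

ρ_p = 3M_p/(4πR_p³) = 3 × (1.42 × 10²⁶) / (4π × (2.93 × 10⁷ m)³) = 1350 kg/m³
d_R = 2.44 × 29300 km × (1350/2810)^(1/3)
    = 56000 km

56000 km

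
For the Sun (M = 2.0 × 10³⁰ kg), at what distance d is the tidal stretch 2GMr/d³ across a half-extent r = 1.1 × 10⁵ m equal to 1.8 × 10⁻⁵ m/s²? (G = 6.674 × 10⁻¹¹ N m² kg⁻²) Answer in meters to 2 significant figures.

2GMr/d³ = a_tidal  ⇒  d = (2GMr / a_tidal)^(1/3)
d = (2 × 6.674×10⁻¹¹ × (2.0 × 10³⁰) × (1.1 × 10⁵) / (1.8 × 10⁻⁵))^(1/3)
  = 1.2 × 10¹⁰ m

1.2 × 10¹⁰ m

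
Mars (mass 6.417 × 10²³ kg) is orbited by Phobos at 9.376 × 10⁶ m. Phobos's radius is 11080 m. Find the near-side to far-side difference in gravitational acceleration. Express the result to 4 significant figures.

2.303 × 10⁻³ m/s²

Δg = 4GMr/d³
   = 4 × (6.674 × 10⁻¹¹) × (6.417 × 10²³) × (11080) / (9.376 × 10⁶)³
   = 2.303 × 10⁻³ m/s²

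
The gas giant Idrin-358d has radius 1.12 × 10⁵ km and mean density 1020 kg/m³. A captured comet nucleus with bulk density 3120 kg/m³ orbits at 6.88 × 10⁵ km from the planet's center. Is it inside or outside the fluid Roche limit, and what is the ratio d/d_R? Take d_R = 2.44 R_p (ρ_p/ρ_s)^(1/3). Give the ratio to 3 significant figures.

outside; d/d_R ≈ 3.65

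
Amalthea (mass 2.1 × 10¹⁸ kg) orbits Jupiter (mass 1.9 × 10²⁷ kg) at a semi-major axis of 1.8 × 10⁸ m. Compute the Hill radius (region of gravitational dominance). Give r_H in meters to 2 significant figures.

1.3 × 10⁵ m

r_H ≈ a (m/3M)^(1/3)
    = (1.8 × 10⁸) × (2.1 × 10¹⁸ / (3 × 1.9 × 10²⁷))^(1/3)
    = 1.3 × 10⁵ m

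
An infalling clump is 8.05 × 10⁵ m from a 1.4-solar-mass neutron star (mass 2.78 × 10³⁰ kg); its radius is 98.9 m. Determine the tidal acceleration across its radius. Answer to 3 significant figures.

7.04 × 10⁴ m/s²

Since r ≪ d, expand the inverse-square field across one radius to get the leading 2GMr/d³ term.
a_tidal = 2GMr/d³
        = 2 × (6.674 × 10⁻¹¹) × (2.78 × 10³⁰) × (98.9) / (8.05 × 10⁵)³
        = 7.04 × 10⁴ m/s²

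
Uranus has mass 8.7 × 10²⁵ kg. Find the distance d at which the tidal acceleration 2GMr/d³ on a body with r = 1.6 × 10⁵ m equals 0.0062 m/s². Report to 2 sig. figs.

6.7 × 10⁷ m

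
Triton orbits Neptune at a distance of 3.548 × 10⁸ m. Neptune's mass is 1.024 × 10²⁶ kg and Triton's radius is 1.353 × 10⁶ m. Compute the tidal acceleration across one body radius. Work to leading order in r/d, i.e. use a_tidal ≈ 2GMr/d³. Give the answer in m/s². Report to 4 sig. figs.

Since r ≪ d, expand the inverse-square field across one radius to get the leading 2GMr/d³ term.
a_tidal = 2GMr/d³
        = 2 × (6.674 × 10⁻¹¹) × (1.024 × 10²⁶) × (1.353 × 10⁶) / (3.548 × 10⁸)³
        = 4.141 × 10⁻⁴ m/s²

4.141 × 10⁻⁴ m/s²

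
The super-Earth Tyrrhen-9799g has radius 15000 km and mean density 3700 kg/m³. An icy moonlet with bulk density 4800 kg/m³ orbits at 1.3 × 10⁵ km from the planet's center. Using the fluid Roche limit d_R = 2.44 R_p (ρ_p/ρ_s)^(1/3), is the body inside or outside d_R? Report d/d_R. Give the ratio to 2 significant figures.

d_R = 2.44 × (15000 km) × (3700/4800)^(1/3) = 33560 km
d/d_R = (1.3 × 10⁵) / (33560) = 3.9
Since d/d_R > 1, the body is outside the Roche limit.

outside; d/d_R ≈ 3.9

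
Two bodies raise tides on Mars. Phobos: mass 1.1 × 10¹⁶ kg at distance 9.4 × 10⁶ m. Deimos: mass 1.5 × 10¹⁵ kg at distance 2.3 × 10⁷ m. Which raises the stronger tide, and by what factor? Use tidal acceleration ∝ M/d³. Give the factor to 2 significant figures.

Phobos, by a factor of ≈ 110

Tidal stretch scales as M/d³; compute that for each body.
Phobos: (1.1 × 10¹⁶) / (9.4 × 10⁶)³ = 1.324 × 10⁻⁵
Deimos: (1.5 × 10¹⁵) / (2.3 × 10⁷)³ = 1.233 × 10⁻⁷
Ratio (larger/smaller) = 110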